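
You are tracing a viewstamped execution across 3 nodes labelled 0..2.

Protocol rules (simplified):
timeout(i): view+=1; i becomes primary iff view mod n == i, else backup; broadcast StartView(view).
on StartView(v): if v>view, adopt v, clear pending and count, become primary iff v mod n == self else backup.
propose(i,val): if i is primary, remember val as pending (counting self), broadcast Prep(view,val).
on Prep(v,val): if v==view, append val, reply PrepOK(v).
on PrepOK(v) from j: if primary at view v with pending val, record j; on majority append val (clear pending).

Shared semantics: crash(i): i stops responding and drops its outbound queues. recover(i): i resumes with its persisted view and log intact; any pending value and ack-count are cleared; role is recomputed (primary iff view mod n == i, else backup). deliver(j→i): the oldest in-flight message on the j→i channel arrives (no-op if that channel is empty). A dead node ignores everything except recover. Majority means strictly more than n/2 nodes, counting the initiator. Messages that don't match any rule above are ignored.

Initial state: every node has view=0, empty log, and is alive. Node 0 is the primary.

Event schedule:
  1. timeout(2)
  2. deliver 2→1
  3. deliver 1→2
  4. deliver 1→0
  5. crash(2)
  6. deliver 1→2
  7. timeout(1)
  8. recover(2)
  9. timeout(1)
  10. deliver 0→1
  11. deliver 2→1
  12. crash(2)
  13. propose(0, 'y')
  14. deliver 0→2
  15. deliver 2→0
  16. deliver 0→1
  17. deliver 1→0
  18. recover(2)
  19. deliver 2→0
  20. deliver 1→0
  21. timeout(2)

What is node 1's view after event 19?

after 1 — timeout(2): n2:back/v1/[-]
after 2 — deliver 2→1: n1:prim/v1/[-]
after 3 — deliver 1→2: ·
after 4 — deliver 1→0: ·
after 5 — crash(2): n2:✗back/v1/[-]
after 6 — deliver 1→2: ·
after 7 — timeout(1): n1:back/v2/[-]
after 8 — recover(2): n2:back/v1/[-]
after 9 — timeout(1): n1:back/v3/[-]
after 10 — deliver 0→1: ·
after 11 — deliver 2→1: ·
after 12 — crash(2): n2:✗back/v1/[-]
after 13 — propose(0,'y'): ·
after 14 — deliver 0→2: ·
after 15 — deliver 2→0: ·
after 16 — deliver 0→1: ·
after 17 — deliver 1→0: n0:back/v2/[-]
after 18 — recover(2): n2:back/v1/[-]
after 19 — deliver 2→0: ·

3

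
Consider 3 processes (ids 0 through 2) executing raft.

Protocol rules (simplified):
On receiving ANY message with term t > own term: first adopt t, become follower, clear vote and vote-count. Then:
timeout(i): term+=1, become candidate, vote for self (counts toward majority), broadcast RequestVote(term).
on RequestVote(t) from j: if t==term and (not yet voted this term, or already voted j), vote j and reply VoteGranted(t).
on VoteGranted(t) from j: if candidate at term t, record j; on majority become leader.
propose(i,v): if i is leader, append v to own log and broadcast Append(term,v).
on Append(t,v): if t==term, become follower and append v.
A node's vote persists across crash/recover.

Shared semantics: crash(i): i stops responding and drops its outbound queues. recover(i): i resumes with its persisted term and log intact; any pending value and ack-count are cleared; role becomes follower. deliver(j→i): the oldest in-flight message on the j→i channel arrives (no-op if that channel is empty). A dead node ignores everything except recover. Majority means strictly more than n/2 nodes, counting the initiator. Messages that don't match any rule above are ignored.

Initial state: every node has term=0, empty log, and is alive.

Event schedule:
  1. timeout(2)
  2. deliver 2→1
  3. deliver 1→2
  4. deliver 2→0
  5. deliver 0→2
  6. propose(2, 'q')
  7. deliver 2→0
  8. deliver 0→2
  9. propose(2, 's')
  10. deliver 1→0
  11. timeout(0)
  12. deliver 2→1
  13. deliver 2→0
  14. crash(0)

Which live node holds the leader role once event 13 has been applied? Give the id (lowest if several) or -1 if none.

1. timeout(2):  <2:cand t1 ->
2. deliver 2→1:  <1:foll t1 ->
3. deliver 1→2:  <2:lead t1 ->
4. deliver 2→0:  <0:foll t1 ->
5. deliver 0→2:  nop
6. propose(2,'q'):  <2:lead t1 q>
7. deliver 2→0:  <0:foll t1 q>
8. deliver 0→2:  nop
9. propose(2,'s'):  <2:lead t1 q,s>
10. deliver 1→0:  nop
11. timeout(0):  <0:cand t2 q>
12. deliver 2→1:  <1:foll t1 q>
13. deliver 2→0:  nop

2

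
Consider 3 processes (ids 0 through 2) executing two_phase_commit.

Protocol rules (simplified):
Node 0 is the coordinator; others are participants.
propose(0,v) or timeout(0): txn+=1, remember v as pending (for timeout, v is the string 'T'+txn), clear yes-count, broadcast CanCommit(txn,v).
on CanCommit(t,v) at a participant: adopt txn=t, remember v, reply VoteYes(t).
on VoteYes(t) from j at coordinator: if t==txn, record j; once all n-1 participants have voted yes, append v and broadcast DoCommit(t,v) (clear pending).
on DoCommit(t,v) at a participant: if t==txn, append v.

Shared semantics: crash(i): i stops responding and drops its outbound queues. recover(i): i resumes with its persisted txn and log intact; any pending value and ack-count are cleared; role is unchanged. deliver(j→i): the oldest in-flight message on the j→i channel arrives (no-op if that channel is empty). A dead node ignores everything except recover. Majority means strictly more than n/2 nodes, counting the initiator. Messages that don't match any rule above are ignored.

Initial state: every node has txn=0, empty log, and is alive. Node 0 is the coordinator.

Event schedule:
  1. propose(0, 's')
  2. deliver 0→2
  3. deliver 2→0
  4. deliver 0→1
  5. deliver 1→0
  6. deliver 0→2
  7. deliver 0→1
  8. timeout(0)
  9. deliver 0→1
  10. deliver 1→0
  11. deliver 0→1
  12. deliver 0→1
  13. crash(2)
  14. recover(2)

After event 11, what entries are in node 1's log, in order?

s

1. propose(0,'s'):  <0:coor t1 ->
2. deliver 0→2:  <2:part t1 ->
3. deliver 2→0:  nop
4. deliver 0→1:  <1:part t1 ->
5. deliver 1→0:  <0:coor t1 s>
6. deliver 0→2:  <2:part t1 s>
7. deliver 0→1:  <1:part t1 s>
8. timeout(0):  <0:coor t2 s>
9. deliver 0→1:  <1:part t2 s>
10. deliver 1→0:  nop
11. deliver 0→1:  nop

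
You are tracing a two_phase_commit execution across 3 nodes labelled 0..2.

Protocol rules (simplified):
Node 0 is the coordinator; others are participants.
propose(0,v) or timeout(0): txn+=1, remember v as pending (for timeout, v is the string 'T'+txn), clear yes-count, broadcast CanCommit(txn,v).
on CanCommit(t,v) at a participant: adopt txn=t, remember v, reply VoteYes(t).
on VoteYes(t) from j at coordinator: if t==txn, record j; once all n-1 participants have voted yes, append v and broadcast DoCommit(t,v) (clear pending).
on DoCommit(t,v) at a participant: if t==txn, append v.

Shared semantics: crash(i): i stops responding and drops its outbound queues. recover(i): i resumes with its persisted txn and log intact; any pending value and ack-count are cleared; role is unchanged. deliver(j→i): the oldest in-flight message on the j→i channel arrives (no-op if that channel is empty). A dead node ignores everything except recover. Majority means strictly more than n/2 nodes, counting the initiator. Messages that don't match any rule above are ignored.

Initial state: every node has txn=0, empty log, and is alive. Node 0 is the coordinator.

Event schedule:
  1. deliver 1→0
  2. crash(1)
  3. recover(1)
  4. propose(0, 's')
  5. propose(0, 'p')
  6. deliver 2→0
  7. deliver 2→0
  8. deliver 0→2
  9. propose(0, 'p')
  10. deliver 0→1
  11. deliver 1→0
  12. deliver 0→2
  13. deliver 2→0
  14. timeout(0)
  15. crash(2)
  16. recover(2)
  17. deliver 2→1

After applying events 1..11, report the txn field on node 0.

e1 deliver 1→0: ·
e2 crash(1): 1[✗part,t=0,-]
e3 recover(1): 1[part,t=0,-]
e4 propose(0,'s'): 0[coor,t=1,-]
e5 propose(0,'p'): 0[coor,t=2,-]
e6 deliver 2→0: ·
e7 deliver 2→0: ·
e8 deliver 0→2: 2[part,t=1,-]
e9 propose(0,'p'): 0[coor,t=3,-]
e10 deliver 0→1: 1[part,t=1,-]
e11 deliver 1→0: ·

3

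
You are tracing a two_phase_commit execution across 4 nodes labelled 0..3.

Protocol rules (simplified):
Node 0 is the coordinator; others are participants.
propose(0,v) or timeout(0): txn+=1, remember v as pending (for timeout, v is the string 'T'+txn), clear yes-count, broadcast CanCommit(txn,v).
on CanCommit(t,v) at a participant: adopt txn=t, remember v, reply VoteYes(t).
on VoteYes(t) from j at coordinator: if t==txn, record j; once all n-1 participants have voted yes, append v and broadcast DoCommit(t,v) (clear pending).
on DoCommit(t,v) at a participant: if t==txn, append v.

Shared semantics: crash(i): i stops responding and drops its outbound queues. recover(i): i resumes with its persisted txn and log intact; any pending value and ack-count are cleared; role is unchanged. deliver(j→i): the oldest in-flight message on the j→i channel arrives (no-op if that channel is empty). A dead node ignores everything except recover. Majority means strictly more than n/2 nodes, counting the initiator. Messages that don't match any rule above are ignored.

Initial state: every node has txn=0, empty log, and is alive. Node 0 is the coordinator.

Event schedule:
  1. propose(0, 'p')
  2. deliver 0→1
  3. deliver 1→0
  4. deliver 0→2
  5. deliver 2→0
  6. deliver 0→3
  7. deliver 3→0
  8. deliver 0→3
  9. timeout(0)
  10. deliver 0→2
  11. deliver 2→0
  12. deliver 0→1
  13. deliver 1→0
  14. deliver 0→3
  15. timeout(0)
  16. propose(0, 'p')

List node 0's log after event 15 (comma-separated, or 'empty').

p

step 1 propose(0,'p'): 0={coor,t=1,log=-}
step 2 deliver 0→1: 1={part,t=1,log=-}
step 3 deliver 1→0: —
step 4 deliver 0→2: 2={part,t=1,log=-}
step 5 deliver 2→0: —
step 6 deliver 0→3: 3={part,t=1,log=-}
step 7 deliver 3→0: 0={coor,t=1,log=p}
step 8 deliver 0→3: 3={part,t=1,log=p}
step 9 timeout(0): 0={coor,t=2,log=p}
step 10 deliver 0→2: 2={part,t=1,log=p}
step 11 deliver 2→0: —
step 12 deliver 0→1: 1={part,t=1,log=p}
step 13 deliver 1→0: —
step 14 deliver 0→3: 3={part,t=2,log=p}
step 15 timeout(0): 0={coor,t=3,log=p}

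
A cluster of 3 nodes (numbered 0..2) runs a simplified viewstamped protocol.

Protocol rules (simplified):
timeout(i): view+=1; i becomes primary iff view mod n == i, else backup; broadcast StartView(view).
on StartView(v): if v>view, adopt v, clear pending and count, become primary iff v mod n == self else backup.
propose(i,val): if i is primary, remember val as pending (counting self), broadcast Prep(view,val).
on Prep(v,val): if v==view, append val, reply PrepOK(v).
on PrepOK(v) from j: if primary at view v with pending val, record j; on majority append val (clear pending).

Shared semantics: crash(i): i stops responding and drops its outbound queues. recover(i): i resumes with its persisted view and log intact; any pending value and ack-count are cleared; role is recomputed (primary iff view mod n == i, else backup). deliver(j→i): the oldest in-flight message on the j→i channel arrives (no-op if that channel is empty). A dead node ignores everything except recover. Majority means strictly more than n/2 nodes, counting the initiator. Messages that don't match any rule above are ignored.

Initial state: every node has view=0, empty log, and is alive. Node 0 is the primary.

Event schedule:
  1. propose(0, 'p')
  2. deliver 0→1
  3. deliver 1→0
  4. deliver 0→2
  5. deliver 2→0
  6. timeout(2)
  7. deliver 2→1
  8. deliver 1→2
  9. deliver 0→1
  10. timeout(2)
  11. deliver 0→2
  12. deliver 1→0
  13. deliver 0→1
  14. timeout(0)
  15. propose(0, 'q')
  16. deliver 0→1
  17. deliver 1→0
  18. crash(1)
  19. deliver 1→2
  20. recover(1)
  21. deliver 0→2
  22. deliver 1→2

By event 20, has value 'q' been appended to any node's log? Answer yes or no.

no

step 1 propose(0,'p'): —
step 2 deliver 0→1: 1={back,v=0,log=p}
step 3 deliver 1→0: 0={prim,v=0,log=p}
step 4 deliver 0→2: 2={back,v=0,log=p}
step 5 deliver 2→0: —
step 6 timeout(2): 2={back,v=1,log=p}
step 7 deliver 2→1: 1={prim,v=1,log=p}
step 8 deliver 1→2: —
step 9 deliver 0→1: —
step 10 timeout(2): 2={prim,v=2,log=p}
step 11 deliver 0→2: —
step 12 deliver 1→0: —
step 13 deliver 0→1: —
step 14 timeout(0): 0={back,v=1,log=p}
step 15 propose(0,'q'): —
step 16 deliver 0→1: —
step 17 deliver 1→0: —
step 18 crash(1): 1={✗prim,v=1,log=p}
step 19 deliver 1→2: —
step 20 recover(1): 1={prim,v=1,log=p}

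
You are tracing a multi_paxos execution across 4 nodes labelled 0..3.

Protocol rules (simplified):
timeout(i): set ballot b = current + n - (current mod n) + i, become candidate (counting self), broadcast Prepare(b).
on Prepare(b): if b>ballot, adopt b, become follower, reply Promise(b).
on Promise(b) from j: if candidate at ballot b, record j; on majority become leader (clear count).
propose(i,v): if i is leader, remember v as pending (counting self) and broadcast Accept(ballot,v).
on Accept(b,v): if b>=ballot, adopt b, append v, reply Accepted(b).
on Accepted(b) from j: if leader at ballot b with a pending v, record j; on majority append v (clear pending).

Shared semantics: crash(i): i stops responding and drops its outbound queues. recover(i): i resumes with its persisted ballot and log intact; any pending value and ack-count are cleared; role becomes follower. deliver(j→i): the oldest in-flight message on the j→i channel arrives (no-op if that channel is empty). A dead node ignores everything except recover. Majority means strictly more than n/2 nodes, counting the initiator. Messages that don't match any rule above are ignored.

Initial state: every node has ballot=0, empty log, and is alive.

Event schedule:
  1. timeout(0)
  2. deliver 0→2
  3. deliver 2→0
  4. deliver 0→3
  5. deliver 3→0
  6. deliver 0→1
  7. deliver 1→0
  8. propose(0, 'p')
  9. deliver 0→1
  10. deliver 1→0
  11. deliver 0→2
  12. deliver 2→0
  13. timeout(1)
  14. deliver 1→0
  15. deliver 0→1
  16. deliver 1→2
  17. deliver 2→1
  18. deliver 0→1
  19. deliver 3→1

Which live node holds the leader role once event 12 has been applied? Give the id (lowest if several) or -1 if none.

[1] timeout(0) → N0(cand b4 [-])
[2] deliver 0→2 → N2(foll b4 [-])
[3] deliver 2→0 → ∅
[4] deliver 0→3 → N3(foll b4 [-])
[5] deliver 3→0 → N0(lead b4 [-])
[6] deliver 0→1 → N1(foll b4 [-])
[7] deliver 1→0 → ∅
[8] propose(0,'p') → ∅
[9] deliver 0→1 → N1(foll b4 [p])
[10] deliver 1→0 → ∅
[11] deliver 0→2 → N2(foll b4 [p])
[12] deliver 2→0 → N0(lead b4 [p])

0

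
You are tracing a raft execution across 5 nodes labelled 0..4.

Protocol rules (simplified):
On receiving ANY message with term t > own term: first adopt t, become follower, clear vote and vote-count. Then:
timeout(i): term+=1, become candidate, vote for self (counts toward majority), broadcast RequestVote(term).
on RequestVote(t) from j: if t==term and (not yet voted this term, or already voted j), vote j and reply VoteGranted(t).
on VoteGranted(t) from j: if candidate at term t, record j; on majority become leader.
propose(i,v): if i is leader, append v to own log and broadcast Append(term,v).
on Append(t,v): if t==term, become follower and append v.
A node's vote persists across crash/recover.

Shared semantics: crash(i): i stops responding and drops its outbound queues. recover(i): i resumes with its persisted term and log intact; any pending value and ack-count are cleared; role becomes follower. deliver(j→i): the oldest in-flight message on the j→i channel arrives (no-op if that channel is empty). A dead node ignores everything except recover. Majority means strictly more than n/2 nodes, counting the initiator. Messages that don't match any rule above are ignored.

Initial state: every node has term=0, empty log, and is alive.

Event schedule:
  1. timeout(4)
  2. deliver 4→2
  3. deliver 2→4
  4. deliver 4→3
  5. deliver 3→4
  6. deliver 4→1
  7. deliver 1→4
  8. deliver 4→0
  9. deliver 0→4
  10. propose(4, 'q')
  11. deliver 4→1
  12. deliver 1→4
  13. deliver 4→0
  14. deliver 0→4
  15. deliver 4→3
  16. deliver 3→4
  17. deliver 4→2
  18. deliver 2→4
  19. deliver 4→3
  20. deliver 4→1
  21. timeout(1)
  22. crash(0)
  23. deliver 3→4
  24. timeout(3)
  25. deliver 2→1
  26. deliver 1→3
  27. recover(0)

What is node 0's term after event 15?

1. timeout(4):  <4:cand t1 ->
2. deliver 4→2:  <2:foll t1 ->
3. deliver 2→4:  nop
4. deliver 4→3:  <3:foll t1 ->
5. deliver 3→4:  <4:lead t1 ->
6. deliver 4→1:  <1:foll t1 ->
7. deliver 1→4:  nop
8. deliver 4→0:  <0:foll t1 ->
9. deliver 0→4:  nop
10. propose(4,'q'):  <4:lead t1 q>
11. deliver 4→1:  <1:foll t1 q>
12. deliver 1→4:  nop
13. deliver 4→0:  <0:foll t1 q>
14. deliver 0→4:  nop
15. deliver 4→3:  <3:foll t1 q>

1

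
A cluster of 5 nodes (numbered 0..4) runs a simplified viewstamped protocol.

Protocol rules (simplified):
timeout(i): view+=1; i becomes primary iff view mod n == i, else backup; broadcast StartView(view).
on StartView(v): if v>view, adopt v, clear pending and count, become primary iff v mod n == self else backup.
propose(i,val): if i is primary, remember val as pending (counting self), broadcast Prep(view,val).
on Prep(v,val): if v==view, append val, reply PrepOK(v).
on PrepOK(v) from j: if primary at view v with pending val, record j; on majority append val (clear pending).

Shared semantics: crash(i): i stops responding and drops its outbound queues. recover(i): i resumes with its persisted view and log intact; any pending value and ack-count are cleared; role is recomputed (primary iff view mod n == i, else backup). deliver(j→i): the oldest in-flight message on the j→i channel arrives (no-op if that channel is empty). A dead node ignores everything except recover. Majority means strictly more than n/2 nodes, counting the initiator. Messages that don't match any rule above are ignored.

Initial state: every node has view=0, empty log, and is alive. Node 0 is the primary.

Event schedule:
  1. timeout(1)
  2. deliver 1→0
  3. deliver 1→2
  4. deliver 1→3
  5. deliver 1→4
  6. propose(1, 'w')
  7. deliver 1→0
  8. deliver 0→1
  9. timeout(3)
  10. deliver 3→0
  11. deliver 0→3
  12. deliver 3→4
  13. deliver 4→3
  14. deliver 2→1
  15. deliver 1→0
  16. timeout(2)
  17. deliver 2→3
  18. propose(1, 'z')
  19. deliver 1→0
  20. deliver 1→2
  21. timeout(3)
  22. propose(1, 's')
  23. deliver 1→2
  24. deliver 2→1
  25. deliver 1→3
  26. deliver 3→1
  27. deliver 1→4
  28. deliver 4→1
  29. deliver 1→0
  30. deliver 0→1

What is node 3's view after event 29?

3

[1] timeout(1) → N1(prim v1 [-])
[2] deliver 1→0 → N0(back v1 [-])
[3] deliver 1→2 → N2(back v1 [-])
[4] deliver 1→3 → N3(back v1 [-])
[5] deliver 1→4 → N4(back v1 [-])
[6] propose(1,'w') → ∅
[7] deliver 1→0 → N0(back v1 [w])
[8] deliver 0→1 → ∅
[9] timeout(3) → N3(back v2 [-])
[10] deliver 3→0 → N0(back v2 [w])
[11] deliver 0→3 → ∅
[12] deliver 3→4 → N4(back v2 [-])
[13] deliver 4→3 → ∅
[14] deliver 2→1 → ∅
[15] deliver 1→0 → ∅
[16] timeout(2) → N2(prim v2 [-])
[17] deliver 2→3 → ∅
[18] propose(1,'z') → ∅
[19] deliver 1→0 → ∅
[20] deliver 1→2 → ∅
[21] timeout(3) → N3(prim v3 [-])
[22] propose(1,'s') → ∅
[23] deliver 1→2 → ∅
[24] deliver 2→1 → N1(back v2 [-])
[25] deliver 1→3 → ∅
[26] deliver 3→1 → ∅
[27] deliver 1→4 → ∅
[28] deliver 4→1 → ∅
[29] deliver 1→0 → ∅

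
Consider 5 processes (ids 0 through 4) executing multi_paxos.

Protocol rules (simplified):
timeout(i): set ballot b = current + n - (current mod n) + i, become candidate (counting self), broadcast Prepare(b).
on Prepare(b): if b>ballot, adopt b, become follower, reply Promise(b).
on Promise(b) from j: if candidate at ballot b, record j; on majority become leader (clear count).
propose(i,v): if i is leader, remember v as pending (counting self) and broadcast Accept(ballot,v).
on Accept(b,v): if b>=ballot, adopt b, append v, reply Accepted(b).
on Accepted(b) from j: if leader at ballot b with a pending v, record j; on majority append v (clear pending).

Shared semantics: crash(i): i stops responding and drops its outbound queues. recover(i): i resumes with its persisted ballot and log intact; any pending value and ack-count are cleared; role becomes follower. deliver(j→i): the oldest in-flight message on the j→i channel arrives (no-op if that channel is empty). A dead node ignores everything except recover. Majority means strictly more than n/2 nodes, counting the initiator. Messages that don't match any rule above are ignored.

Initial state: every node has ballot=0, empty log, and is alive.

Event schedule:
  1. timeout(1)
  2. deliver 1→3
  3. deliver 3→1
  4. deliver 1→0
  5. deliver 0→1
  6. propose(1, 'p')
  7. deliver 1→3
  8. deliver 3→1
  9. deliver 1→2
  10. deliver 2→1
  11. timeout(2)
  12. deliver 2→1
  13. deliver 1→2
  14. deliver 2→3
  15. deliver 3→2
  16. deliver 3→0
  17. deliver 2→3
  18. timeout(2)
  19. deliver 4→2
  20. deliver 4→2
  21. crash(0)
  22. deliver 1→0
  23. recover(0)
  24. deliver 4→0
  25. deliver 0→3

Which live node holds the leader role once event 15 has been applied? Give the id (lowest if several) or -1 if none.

-1

1. timeout(1):  <1:cand b6 ->
2. deliver 1→3:  <3:foll b6 ->
3. deliver 3→1:  nop
4. deliver 1→0:  <0:foll b6 ->
5. deliver 0→1:  <1:lead b6 ->
6. propose(1,'p'):  nop
7. deliver 1→3:  <3:foll b6 p>
8. deliver 3→1:  nop
9. deliver 1→2:  <2:foll b6 ->
10. deliver 2→1:  nop
11. timeout(2):  <2:cand b12 ->
12. deliver 2→1:  <1:foll b12 ->
13. deliver 1→2:  nop
14. deliver 2→3:  <3:foll b12 p>
15. deliver 3→2:  nop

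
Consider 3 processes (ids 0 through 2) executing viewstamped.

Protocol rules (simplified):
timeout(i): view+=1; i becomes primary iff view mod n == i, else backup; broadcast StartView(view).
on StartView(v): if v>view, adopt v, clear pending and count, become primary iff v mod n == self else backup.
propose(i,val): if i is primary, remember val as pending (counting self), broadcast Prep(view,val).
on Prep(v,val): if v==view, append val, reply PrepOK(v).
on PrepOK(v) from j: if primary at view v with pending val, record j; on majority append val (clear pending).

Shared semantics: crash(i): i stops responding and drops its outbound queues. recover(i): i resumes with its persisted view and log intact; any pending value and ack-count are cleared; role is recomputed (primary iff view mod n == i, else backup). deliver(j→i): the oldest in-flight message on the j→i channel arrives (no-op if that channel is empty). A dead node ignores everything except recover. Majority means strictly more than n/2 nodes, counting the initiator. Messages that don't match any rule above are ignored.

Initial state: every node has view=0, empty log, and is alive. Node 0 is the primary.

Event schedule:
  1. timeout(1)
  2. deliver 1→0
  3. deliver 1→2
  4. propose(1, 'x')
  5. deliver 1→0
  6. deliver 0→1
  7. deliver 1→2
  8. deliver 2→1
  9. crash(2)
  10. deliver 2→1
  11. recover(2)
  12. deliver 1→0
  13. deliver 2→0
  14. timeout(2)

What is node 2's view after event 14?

step 1 timeout(1): 1={prim,v=1,log=-}
step 2 deliver 1→0: 0={back,v=1,log=-}
step 3 deliver 1→2: 2={back,v=1,log=-}
step 4 propose(1,'x'): —
step 5 deliver 1→0: 0={back,v=1,log=x}
step 6 deliver 0→1: 1={prim,v=1,log=x}
step 7 deliver 1→2: 2={back,v=1,log=x}
step 8 deliver 2→1: —
step 9 crash(2): 2={✗back,v=1,log=x}
step 10 deliver 2→1: —
step 11 recover(2): 2={back,v=1,log=x}
step 12 deliver 1→0: —
step 13 deliver 2→0: —
step 14 timeout(2): 2={prim,v=2,log=x}

2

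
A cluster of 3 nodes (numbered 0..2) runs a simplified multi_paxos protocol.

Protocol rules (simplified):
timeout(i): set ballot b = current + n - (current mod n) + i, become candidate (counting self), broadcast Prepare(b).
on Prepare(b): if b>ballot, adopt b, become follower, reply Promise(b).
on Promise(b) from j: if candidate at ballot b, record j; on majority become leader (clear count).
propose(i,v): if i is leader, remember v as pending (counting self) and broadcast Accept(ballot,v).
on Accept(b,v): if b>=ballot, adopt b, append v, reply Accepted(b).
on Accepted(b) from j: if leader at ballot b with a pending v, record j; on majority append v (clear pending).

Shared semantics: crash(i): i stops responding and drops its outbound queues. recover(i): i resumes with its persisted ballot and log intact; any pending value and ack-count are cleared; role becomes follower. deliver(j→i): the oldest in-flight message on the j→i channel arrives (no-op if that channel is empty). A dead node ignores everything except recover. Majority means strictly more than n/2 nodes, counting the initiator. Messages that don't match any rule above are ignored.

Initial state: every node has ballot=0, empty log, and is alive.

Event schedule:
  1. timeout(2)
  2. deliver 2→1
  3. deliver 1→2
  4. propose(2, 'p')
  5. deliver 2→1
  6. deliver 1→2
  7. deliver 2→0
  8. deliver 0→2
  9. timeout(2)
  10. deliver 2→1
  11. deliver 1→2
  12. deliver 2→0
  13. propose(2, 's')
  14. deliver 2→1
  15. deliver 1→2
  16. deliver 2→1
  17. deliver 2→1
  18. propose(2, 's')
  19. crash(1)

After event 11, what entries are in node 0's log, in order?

[1] timeout(2) → N2(cand b5 [-])
[2] deliver 2→1 → N1(foll b5 [-])
[3] deliver 1→2 → N2(lead b5 [-])
[4] propose(2,'p') → ∅
[5] deliver 2→1 → N1(foll b5 [p])
[6] deliver 1→2 → N2(lead b5 [p])
[7] deliver 2→0 → N0(foll b5 [-])
[8] deliver 0→2 → ∅
[9] timeout(2) → N2(cand b8 [p])
[10] deliver 2→1 → N1(foll b8 [p])
[11] deliver 1→2 → N2(lead b8 [p])

empty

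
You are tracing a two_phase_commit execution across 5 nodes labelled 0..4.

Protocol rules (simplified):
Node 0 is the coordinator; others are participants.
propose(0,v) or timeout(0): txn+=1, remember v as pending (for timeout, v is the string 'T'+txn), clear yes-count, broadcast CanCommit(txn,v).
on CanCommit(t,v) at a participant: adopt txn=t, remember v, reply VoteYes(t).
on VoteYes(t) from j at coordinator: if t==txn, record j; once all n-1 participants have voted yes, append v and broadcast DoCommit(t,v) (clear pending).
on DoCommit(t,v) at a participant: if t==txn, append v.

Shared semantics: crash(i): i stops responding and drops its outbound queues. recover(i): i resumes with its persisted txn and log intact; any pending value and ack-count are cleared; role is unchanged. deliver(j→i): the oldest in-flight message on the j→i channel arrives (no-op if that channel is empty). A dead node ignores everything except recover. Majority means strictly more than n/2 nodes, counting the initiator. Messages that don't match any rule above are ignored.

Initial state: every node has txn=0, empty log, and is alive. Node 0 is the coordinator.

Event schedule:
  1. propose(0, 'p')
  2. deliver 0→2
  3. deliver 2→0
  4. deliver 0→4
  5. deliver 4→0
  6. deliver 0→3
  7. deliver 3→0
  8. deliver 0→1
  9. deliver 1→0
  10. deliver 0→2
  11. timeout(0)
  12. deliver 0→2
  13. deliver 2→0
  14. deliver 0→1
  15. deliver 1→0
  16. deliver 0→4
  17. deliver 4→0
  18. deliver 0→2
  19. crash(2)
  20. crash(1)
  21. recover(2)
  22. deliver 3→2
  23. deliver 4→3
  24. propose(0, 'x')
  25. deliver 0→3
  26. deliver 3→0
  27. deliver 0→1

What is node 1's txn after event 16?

after 1 — propose(0,'p'): n0:coor/t1/[-]
after 2 — deliver 0→2: n2:part/t1/[-]
after 3 — deliver 2→0: ·
after 4 — deliver 0→4: n4:part/t1/[-]
after 5 — deliver 4→0: ·
after 6 — deliver 0→3: n3:part/t1/[-]
after 7 — deliver 3→0: ·
after 8 — deliver 0→1: n1:part/t1/[-]
after 9 — deliver 1→0: n0:coor/t1/[p]
after 10 — deliver 0→2: n2:part/t1/[p]
after 11 — timeout(0): n0:coor/t2/[p]
after 12 — deliver 0→2: n2:part/t2/[p]
after 13 — deliver 2→0: ·
after 14 — deliver 0→1: n1:part/t1/[p]
after 15 — deliver 1→0: ·
after 16 — deliver 0→4: n4:part/t1/[p]

1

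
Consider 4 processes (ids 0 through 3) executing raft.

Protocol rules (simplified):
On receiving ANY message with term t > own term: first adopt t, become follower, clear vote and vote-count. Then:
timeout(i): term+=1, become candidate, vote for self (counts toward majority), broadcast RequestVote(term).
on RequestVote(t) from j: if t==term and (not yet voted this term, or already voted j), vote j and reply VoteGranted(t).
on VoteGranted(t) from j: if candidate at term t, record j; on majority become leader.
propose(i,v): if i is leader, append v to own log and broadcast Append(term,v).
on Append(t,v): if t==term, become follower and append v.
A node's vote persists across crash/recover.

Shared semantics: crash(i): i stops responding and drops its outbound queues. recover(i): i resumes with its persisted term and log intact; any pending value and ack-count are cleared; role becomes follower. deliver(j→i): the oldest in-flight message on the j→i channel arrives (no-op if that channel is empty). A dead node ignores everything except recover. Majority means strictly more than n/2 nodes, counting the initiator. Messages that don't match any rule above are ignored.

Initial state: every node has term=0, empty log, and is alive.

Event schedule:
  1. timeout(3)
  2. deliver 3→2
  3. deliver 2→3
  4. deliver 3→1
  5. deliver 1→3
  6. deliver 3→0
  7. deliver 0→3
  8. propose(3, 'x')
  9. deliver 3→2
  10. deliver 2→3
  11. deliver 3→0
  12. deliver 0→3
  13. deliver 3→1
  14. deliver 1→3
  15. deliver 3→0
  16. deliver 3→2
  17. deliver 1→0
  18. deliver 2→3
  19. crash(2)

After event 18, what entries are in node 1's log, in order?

x

1. timeout(3):  <3:cand t1 ->
2. deliver 3→2:  <2:foll t1 ->
3. deliver 2→3:  nop
4. deliver 3→1:  <1:foll t1 ->
5. deliver 1→3:  <3:lead t1 ->
6. deliver 3→0:  <0:foll t1 ->
7. deliver 0→3:  nop
8. propose(3,'x'):  <3:lead t1 x>
9. deliver 3→2:  <2:foll t1 x>
10. deliver 2→3:  nop
11. deliver 3→0:  <0:foll t1 x>
12. deliver 0→3:  nop
13. deliver 3→1:  <1:foll t1 x>
14. deliver 1→3:  nop
15. deliver 3→0:  nop
16. deliver 3→2:  nop
17. deliver 1→0:  nop
18. deliver 2→3:  nop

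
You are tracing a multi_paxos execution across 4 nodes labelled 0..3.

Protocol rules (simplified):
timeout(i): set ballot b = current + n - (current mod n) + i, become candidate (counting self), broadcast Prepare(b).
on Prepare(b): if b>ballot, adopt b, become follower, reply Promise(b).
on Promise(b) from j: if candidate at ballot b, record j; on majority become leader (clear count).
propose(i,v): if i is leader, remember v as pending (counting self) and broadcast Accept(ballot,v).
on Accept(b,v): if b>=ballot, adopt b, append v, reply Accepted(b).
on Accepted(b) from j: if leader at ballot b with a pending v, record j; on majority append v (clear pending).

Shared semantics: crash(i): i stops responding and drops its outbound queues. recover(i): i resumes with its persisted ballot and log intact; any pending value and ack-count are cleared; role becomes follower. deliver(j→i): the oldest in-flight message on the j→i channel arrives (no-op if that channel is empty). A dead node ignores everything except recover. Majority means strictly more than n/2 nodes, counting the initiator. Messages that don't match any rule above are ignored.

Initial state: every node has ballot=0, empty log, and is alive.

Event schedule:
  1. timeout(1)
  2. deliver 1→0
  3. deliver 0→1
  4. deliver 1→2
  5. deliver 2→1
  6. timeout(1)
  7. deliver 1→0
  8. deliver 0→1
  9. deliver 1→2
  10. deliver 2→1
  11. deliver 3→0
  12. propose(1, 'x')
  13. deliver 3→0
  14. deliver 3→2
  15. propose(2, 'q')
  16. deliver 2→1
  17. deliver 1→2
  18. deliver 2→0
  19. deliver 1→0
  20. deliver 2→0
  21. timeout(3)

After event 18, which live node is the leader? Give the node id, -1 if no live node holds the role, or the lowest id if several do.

1

e1 timeout(1): 1[cand,b=5,-]
e2 deliver 1→0: 0[foll,b=5,-]
e3 deliver 0→1: ·
e4 deliver 1→2: 2[foll,b=5,-]
e5 deliver 2→1: 1[lead,b=5,-]
e6 timeout(1): 1[cand,b=9,-]
e7 deliver 1→0: 0[foll,b=9,-]
e8 deliver 0→1: ·
e9 deliver 1→2: 2[foll,b=9,-]
e10 deliver 2→1: 1[lead,b=9,-]
e11 deliver 3→0: ·
e12 propose(1,'x'): ·
e13 deliver 3→0: ·
e14 deliver 3→2: ·
e15 propose(2,'q'): ·
e16 deliver 2→1: ·
e17 deliver 1→2: 2[foll,b=9,x]
e18 deliver 2→0: ·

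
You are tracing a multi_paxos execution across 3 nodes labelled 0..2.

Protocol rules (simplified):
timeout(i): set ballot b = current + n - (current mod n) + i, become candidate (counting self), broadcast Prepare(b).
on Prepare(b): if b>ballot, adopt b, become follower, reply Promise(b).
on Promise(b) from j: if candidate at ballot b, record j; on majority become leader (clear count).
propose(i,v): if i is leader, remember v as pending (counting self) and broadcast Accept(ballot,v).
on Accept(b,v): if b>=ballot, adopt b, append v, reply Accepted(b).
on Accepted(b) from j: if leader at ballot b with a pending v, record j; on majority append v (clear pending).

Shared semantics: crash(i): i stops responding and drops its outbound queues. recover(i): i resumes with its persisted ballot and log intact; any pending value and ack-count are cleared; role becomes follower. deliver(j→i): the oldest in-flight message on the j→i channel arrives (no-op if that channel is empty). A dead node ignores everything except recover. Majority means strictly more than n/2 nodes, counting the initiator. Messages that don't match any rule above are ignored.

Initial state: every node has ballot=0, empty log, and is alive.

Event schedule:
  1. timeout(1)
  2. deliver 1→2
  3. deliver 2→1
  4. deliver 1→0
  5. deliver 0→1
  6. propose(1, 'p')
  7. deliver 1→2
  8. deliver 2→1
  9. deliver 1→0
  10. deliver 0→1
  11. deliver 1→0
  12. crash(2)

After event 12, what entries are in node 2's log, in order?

[1] timeout(1) → N1(cand b4 [-])
[2] deliver 1→2 → N2(foll b4 [-])
[3] deliver 2→1 → N1(lead b4 [-])
[4] deliver 1→0 → N0(foll b4 [-])
[5] deliver 0→1 → ∅
[6] propose(1,'p') → ∅
[7] deliver 1→2 → N2(foll b4 [p])
[8] deliver 2→1 → N1(lead b4 [p])
[9] deliver 1→0 → N0(foll b4 [p])
[10] deliver 0→1 → ∅
[11] deliver 1→0 → ∅
[12] crash(2) → N2(✗foll b4 [p])

p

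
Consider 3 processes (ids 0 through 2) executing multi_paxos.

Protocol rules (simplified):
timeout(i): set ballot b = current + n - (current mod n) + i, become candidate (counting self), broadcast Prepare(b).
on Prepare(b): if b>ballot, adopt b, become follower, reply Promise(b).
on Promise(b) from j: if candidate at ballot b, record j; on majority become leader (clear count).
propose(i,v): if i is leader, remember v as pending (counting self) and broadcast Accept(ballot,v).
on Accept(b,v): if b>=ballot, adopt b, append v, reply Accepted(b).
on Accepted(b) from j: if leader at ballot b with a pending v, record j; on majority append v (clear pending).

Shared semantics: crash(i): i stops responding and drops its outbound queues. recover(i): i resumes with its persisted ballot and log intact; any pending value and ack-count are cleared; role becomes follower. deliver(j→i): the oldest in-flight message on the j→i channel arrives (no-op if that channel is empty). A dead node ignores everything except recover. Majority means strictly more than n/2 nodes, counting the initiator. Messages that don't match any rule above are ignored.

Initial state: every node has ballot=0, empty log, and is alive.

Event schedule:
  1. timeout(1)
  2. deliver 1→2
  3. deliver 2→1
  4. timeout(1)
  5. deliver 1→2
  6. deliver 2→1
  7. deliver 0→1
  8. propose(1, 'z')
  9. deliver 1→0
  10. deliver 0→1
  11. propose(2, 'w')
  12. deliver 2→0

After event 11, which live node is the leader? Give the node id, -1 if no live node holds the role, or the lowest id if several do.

1

1. timeout(1):  <1:cand b4 ->
2. deliver 1→2:  <2:foll b4 ->
3. deliver 2→1:  <1:lead b4 ->
4. timeout(1):  <1:cand b7 ->
5. deliver 1→2:  <2:foll b7 ->
6. deliver 2→1:  <1:lead b7 ->
7. deliver 0→1:  nop
8. propose(1,'z'):  nop
9. deliver 1→0:  <0:foll b4 ->
10. deliver 0→1:  nop
11. propose(2,'w'):  nop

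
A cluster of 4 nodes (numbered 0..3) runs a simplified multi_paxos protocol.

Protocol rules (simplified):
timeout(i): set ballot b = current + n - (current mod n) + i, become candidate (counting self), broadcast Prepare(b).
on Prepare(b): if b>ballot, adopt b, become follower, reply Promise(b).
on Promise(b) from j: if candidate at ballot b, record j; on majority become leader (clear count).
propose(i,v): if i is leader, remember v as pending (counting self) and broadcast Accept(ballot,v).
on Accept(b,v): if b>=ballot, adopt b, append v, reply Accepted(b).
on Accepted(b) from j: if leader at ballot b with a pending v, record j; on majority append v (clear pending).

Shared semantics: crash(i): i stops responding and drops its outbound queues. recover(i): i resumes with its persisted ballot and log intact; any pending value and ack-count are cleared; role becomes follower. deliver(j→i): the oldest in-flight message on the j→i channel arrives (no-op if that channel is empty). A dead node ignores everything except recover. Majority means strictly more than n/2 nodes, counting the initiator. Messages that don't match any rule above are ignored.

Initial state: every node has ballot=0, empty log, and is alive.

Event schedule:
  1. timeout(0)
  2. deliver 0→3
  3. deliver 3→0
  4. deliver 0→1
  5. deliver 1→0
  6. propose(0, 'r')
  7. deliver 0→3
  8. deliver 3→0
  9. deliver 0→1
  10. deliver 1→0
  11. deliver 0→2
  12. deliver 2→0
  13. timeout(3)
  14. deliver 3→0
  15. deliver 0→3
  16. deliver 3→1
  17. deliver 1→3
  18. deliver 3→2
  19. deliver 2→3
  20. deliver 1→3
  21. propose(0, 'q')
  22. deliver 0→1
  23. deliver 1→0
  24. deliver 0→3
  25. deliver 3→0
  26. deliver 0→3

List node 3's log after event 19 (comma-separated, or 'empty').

r

[1] timeout(0) → N0(cand b4 [-])
[2] deliver 0→3 → N3(foll b4 [-])
[3] deliver 3→0 → ∅
[4] deliver 0→1 → N1(foll b4 [-])
[5] deliver 1→0 → N0(lead b4 [-])
[6] propose(0,'r') → ∅
[7] deliver 0→3 → N3(foll b4 [r])
[8] deliver 3→0 → ∅
[9] deliver 0→1 → N1(foll b4 [r])
[10] deliver 1→0 → N0(lead b4 [r])
[11] deliver 0→2 → N2(foll b4 [-])
[12] deliver 2→0 → ∅
[13] timeout(3) → N3(cand b11 [r])
[14] deliver 3→0 → N0(foll b11 [r])
[15] deliver 0→3 → ∅
[16] deliver 3→1 → N1(foll b11 [r])
[17] deliver 1→3 → N3(lead b11 [r])
[18] deliver 3→2 → N2(foll b11 [-])
[19] deliver 2→3 → ∅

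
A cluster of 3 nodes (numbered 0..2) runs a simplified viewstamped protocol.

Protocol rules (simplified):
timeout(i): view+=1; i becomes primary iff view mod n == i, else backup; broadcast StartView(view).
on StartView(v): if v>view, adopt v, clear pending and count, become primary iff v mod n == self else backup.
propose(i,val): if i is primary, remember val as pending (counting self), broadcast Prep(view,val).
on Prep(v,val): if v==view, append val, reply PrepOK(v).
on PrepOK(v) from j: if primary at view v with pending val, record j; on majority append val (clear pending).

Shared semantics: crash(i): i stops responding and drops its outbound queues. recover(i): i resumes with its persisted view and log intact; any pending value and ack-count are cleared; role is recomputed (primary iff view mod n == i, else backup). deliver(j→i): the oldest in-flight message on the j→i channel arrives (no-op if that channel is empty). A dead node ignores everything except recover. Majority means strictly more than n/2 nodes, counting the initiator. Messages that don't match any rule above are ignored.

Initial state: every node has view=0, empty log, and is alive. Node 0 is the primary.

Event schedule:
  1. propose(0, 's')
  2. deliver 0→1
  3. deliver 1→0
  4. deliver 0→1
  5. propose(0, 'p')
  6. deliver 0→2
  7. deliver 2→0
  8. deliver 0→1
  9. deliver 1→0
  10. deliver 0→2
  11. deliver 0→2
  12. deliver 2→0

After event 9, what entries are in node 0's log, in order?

s,p

e1 propose(0,'s'): ·
e2 deliver 0→1: 1[back,v=0,s]
e3 deliver 1→0: 0[prim,v=0,s]
e4 deliver 0→1: ·
e5 propose(0,'p'): ·
e6 deliver 0→2: 2[back,v=0,s]
e7 deliver 2→0: 0[prim,v=0,s,p]
e8 deliver 0→1: 1[back,v=0,s,p]
e9 deliver 1→0: ·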